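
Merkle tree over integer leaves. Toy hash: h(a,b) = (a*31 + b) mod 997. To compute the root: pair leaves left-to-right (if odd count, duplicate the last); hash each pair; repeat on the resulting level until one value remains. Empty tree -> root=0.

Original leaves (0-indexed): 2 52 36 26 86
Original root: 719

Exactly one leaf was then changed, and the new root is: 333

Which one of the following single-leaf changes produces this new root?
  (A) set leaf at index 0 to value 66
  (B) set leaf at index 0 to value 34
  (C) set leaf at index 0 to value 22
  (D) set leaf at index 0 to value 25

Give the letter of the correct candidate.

Answer: C

Derivation:
Original leaves: [2, 52, 36, 26, 86]
Target new root: 333
Try each candidate change and compute the resulting root:
Candidate A: set leaf[0] = 66 -> leaves = [66, 52, 36, 26, 86]
  L0: [66, 52, 36, 26, 86]
  L1: h(66,52)=(66*31+52)%997=104 h(36,26)=(36*31+26)%997=145 h(86,86)=(86*31+86)%997=758 -> [104, 145, 758]
  L2: h(104,145)=(104*31+145)%997=378 h(758,758)=(758*31+758)%997=328 -> [378, 328]
  L3: h(378,328)=(378*31+328)%997=82 -> [82]
  root = 82 != target 333
Candidate B: set leaf[0] = 34 -> leaves = [34, 52, 36, 26, 86]
  L0: [34, 52, 36, 26, 86]
  L1: h(34,52)=(34*31+52)%997=109 h(36,26)=(36*31+26)%997=145 h(86,86)=(86*31+86)%997=758 -> [109, 145, 758]
  L2: h(109,145)=(109*31+145)%997=533 h(758,758)=(758*31+758)%997=328 -> [533, 328]
  L3: h(533,328)=(533*31+328)%997=899 -> [899]
  root = 899 != target 333
Candidate C: set leaf[0] = 22 -> leaves = [22, 52, 36, 26, 86]
  L0: [22, 52, 36, 26, 86]
  L1: h(22,52)=(22*31+52)%997=734 h(36,26)=(36*31+26)%997=145 h(86,86)=(86*31+86)%997=758 -> [734, 145, 758]
  L2: h(734,145)=(734*31+145)%997=965 h(758,758)=(758*31+758)%997=328 -> [965, 328]
  L3: h(965,328)=(965*31+328)%997=333 -> [333]
  root = 333 == target 333  ** MATCH **
Candidate D: set leaf[0] = 25 -> leaves = [25, 52, 36, 26, 86]
  L0: [25, 52, 36, 26, 86]
  L1: h(25,52)=(25*31+52)%997=827 h(36,26)=(36*31+26)%997=145 h(86,86)=(86*31+86)%997=758 -> [827, 145, 758]
  L2: h(827,145)=(827*31+145)%997=857 h(758,758)=(758*31+758)%997=328 -> [857, 328]
  L3: h(857,328)=(857*31+328)%997=973 -> [973]
  root = 973 != target 333
Candidate C produces the target root.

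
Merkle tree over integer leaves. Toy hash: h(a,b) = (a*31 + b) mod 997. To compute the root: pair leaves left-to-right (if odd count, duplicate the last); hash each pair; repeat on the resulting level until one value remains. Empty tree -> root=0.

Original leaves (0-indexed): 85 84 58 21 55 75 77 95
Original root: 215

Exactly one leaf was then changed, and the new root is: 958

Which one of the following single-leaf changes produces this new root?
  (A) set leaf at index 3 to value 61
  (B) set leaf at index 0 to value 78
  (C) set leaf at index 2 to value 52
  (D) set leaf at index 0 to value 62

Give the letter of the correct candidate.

Answer: D

Derivation:
Original leaves: [85, 84, 58, 21, 55, 75, 77, 95]
Target new root: 958
Try each candidate change and compute the resulting root:
Candidate A: set leaf[3] = 61 -> leaves = [85, 84, 58, 61, 55, 75, 77, 95]
  L0: [85, 84, 58, 61, 55, 75, 77, 95]
  L1: h(85,84)=(85*31+84)%997=725 h(58,61)=(58*31+61)%997=862 h(55,75)=(55*31+75)%997=783 h(77,95)=(77*31+95)%997=488 -> [725, 862, 783, 488]
  L2: h(725,862)=(725*31+862)%997=406 h(783,488)=(783*31+488)%997=833 -> [406, 833]
  L3: h(406,833)=(406*31+833)%997=458 -> [458]
  root = 458 != target 958
Candidate B: set leaf[0] = 78 -> leaves = [78, 84, 58, 21, 55, 75, 77, 95]
  L0: [78, 84, 58, 21, 55, 75, 77, 95]
  L1: h(78,84)=(78*31+84)%997=508 h(58,21)=(58*31+21)%997=822 h(55,75)=(55*31+75)%997=783 h(77,95)=(77*31+95)%997=488 -> [508, 822, 783, 488]
  L2: h(508,822)=(508*31+822)%997=618 h(783,488)=(783*31+488)%997=833 -> [618, 833]
  L3: h(618,833)=(618*31+833)%997=51 -> [51]
  root = 51 != target 958
Candidate C: set leaf[2] = 52 -> leaves = [85, 84, 52, 21, 55, 75, 77, 95]
  L0: [85, 84, 52, 21, 55, 75, 77, 95]
  L1: h(85,84)=(85*31+84)%997=725 h(52,21)=(52*31+21)%997=636 h(55,75)=(55*31+75)%997=783 h(77,95)=(77*31+95)%997=488 -> [725, 636, 783, 488]
  L2: h(725,636)=(725*31+636)%997=180 h(783,488)=(783*31+488)%997=833 -> [180, 833]
  L3: h(180,833)=(180*31+833)%997=431 -> [431]
  root = 431 != target 958
Candidate D: set leaf[0] = 62 -> leaves = [62, 84, 58, 21, 55, 75, 77, 95]
  L0: [62, 84, 58, 21, 55, 75, 77, 95]
  L1: h(62,84)=(62*31+84)%997=12 h(58,21)=(58*31+21)%997=822 h(55,75)=(55*31+75)%997=783 h(77,95)=(77*31+95)%997=488 -> [12, 822, 783, 488]
  L2: h(12,822)=(12*31+822)%997=197 h(783,488)=(783*31+488)%997=833 -> [197, 833]
  L3: h(197,833)=(197*31+833)%997=958 -> [958]
  root = 958 == target 958  ** MATCH **
Candidate D produces the target root.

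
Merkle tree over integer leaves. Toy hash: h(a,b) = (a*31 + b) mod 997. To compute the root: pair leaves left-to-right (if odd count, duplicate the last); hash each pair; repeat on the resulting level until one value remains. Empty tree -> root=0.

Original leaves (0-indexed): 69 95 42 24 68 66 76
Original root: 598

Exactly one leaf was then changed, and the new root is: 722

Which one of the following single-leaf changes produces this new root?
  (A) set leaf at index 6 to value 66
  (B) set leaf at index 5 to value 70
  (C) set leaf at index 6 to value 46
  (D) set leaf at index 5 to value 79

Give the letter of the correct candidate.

Original leaves: [69, 95, 42, 24, 68, 66, 76]
Target new root: 722
Try each candidate change and compute the resulting root:
Candidate A: set leaf[6] = 66 -> leaves = [69, 95, 42, 24, 68, 66, 66]
  L0: [69, 95, 42, 24, 68, 66, 66]
  L1: h(69,95)=(69*31+95)%997=240 h(42,24)=(42*31+24)%997=329 h(68,66)=(68*31+66)%997=180 h(66,66)=(66*31+66)%997=118 -> [240, 329, 180, 118]
  L2: h(240,329)=(240*31+329)%997=790 h(180,118)=(180*31+118)%997=713 -> [790, 713]
  L3: h(790,713)=(790*31+713)%997=278 -> [278]
  root = 278 != target 722
Candidate B: set leaf[5] = 70 -> leaves = [69, 95, 42, 24, 68, 70, 76]
  L0: [69, 95, 42, 24, 68, 70, 76]
  L1: h(69,95)=(69*31+95)%997=240 h(42,24)=(42*31+24)%997=329 h(68,70)=(68*31+70)%997=184 h(76,76)=(76*31+76)%997=438 -> [240, 329, 184, 438]
  L2: h(240,329)=(240*31+329)%997=790 h(184,438)=(184*31+438)%997=160 -> [790, 160]
  L3: h(790,160)=(790*31+160)%997=722 -> [722]
  root = 722 == target 722  ** MATCH **
Candidate C: set leaf[6] = 46 -> leaves = [69, 95, 42, 24, 68, 66, 46]
  L0: [69, 95, 42, 24, 68, 66, 46]
  L1: h(69,95)=(69*31+95)%997=240 h(42,24)=(42*31+24)%997=329 h(68,66)=(68*31+66)%997=180 h(46,46)=(46*31+46)%997=475 -> [240, 329, 180, 475]
  L2: h(240,329)=(240*31+329)%997=790 h(180,475)=(180*31+475)%997=73 -> [790, 73]
  L3: h(790,73)=(790*31+73)%997=635 -> [635]
  root = 635 != target 722
Candidate D: set leaf[5] = 79 -> leaves = [69, 95, 42, 24, 68, 79, 76]
  L0: [69, 95, 42, 24, 68, 79, 76]
  L1: h(69,95)=(69*31+95)%997=240 h(42,24)=(42*31+24)%997=329 h(68,79)=(68*31+79)%997=193 h(76,76)=(76*31+76)%997=438 -> [240, 329, 193, 438]
  L2: h(240,329)=(240*31+329)%997=790 h(193,438)=(193*31+438)%997=439 -> [790, 439]
  L3: h(790,439)=(790*31+439)%997=4 -> [4]
  root = 4 != target 722
Candidate B produces the target root.

Answer: B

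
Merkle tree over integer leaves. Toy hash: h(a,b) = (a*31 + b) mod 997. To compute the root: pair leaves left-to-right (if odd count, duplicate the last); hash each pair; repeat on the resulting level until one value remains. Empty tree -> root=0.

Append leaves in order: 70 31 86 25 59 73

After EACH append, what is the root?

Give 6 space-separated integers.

After append 70 (leaves=[70]):
  L0: [70]
  root=70
After append 31 (leaves=[70, 31]):
  L0: [70, 31]
  L1: h(70,31)=(70*31+31)%997=207 -> [207]
  root=207
After append 86 (leaves=[70, 31, 86]):
  L0: [70, 31, 86]
  L1: h(70,31)=(70*31+31)%997=207 h(86,86)=(86*31+86)%997=758 -> [207, 758]
  L2: h(207,758)=(207*31+758)%997=196 -> [196]
  root=196
After append 25 (leaves=[70, 31, 86, 25]):
  L0: [70, 31, 86, 25]
  L1: h(70,31)=(70*31+31)%997=207 h(86,25)=(86*31+25)%997=697 -> [207, 697]
  L2: h(207,697)=(207*31+697)%997=135 -> [135]
  root=135
After append 59 (leaves=[70, 31, 86, 25, 59]):
  L0: [70, 31, 86, 25, 59]
  L1: h(70,31)=(70*31+31)%997=207 h(86,25)=(86*31+25)%997=697 h(59,59)=(59*31+59)%997=891 -> [207, 697, 891]
  L2: h(207,697)=(207*31+697)%997=135 h(891,891)=(891*31+891)%997=596 -> [135, 596]
  L3: h(135,596)=(135*31+596)%997=793 -> [793]
  root=793
After append 73 (leaves=[70, 31, 86, 25, 59, 73]):
  L0: [70, 31, 86, 25, 59, 73]
  L1: h(70,31)=(70*31+31)%997=207 h(86,25)=(86*31+25)%997=697 h(59,73)=(59*31+73)%997=905 -> [207, 697, 905]
  L2: h(207,697)=(207*31+697)%997=135 h(905,905)=(905*31+905)%997=47 -> [135, 47]
  L3: h(135,47)=(135*31+47)%997=244 -> [244]
  root=244

Answer: 70 207 196 135 793 244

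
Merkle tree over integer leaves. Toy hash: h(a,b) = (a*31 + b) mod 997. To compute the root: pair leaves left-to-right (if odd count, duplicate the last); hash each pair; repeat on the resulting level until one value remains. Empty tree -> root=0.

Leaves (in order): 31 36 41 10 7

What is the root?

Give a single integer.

Answer: 20

Derivation:
L0: [31, 36, 41, 10, 7]
L1: h(31,36)=(31*31+36)%997=0 h(41,10)=(41*31+10)%997=284 h(7,7)=(7*31+7)%997=224 -> [0, 284, 224]
L2: h(0,284)=(0*31+284)%997=284 h(224,224)=(224*31+224)%997=189 -> [284, 189]
L3: h(284,189)=(284*31+189)%997=20 -> [20]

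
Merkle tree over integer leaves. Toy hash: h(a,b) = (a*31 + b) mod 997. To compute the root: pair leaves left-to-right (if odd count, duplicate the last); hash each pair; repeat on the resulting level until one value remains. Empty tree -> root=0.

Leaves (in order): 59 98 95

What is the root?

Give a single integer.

Answer: 963

Derivation:
L0: [59, 98, 95]
L1: h(59,98)=(59*31+98)%997=930 h(95,95)=(95*31+95)%997=49 -> [930, 49]
L2: h(930,49)=(930*31+49)%997=963 -> [963]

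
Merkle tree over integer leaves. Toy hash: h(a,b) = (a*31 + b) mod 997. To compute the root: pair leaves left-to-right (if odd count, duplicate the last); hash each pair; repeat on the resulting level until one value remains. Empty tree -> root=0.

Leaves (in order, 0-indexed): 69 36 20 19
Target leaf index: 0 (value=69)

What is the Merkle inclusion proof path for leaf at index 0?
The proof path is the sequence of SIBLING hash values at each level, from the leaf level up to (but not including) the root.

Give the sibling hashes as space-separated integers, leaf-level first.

L0 (leaves): [69, 36, 20, 19], target index=0
L1: h(69,36)=(69*31+36)%997=181 [pair 0] h(20,19)=(20*31+19)%997=639 [pair 1] -> [181, 639]
  Sibling for proof at L0: 36
L2: h(181,639)=(181*31+639)%997=268 [pair 0] -> [268]
  Sibling for proof at L1: 639
Root: 268
Proof path (sibling hashes from leaf to root): [36, 639]

Answer: 36 639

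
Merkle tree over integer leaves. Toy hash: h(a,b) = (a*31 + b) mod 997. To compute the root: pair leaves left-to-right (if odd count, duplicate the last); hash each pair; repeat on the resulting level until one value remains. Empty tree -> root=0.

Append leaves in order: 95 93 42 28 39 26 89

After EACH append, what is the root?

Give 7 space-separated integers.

After append 95 (leaves=[95]):
  L0: [95]
  root=95
After append 93 (leaves=[95, 93]):
  L0: [95, 93]
  L1: h(95,93)=(95*31+93)%997=47 -> [47]
  root=47
After append 42 (leaves=[95, 93, 42]):
  L0: [95, 93, 42]
  L1: h(95,93)=(95*31+93)%997=47 h(42,42)=(42*31+42)%997=347 -> [47, 347]
  L2: h(47,347)=(47*31+347)%997=807 -> [807]
  root=807
After append 28 (leaves=[95, 93, 42, 28]):
  L0: [95, 93, 42, 28]
  L1: h(95,93)=(95*31+93)%997=47 h(42,28)=(42*31+28)%997=333 -> [47, 333]
  L2: h(47,333)=(47*31+333)%997=793 -> [793]
  root=793
After append 39 (leaves=[95, 93, 42, 28, 39]):
  L0: [95, 93, 42, 28, 39]
  L1: h(95,93)=(95*31+93)%997=47 h(42,28)=(42*31+28)%997=333 h(39,39)=(39*31+39)%997=251 -> [47, 333, 251]
  L2: h(47,333)=(47*31+333)%997=793 h(251,251)=(251*31+251)%997=56 -> [793, 56]
  L3: h(793,56)=(793*31+56)%997=711 -> [711]
  root=711
After append 26 (leaves=[95, 93, 42, 28, 39, 26]):
  L0: [95, 93, 42, 28, 39, 26]
  L1: h(95,93)=(95*31+93)%997=47 h(42,28)=(42*31+28)%997=333 h(39,26)=(39*31+26)%997=238 -> [47, 333, 238]
  L2: h(47,333)=(47*31+333)%997=793 h(238,238)=(238*31+238)%997=637 -> [793, 637]
  L3: h(793,637)=(793*31+637)%997=295 -> [295]
  root=295
After append 89 (leaves=[95, 93, 42, 28, 39, 26, 89]):
  L0: [95, 93, 42, 28, 39, 26, 89]
  L1: h(95,93)=(95*31+93)%997=47 h(42,28)=(42*31+28)%997=333 h(39,26)=(39*31+26)%997=238 h(89,89)=(89*31+89)%997=854 -> [47, 333, 238, 854]
  L2: h(47,333)=(47*31+333)%997=793 h(238,854)=(238*31+854)%997=256 -> [793, 256]
  L3: h(793,256)=(793*31+256)%997=911 -> [911]
  root=911

Answer: 95 47 807 793 711 295 911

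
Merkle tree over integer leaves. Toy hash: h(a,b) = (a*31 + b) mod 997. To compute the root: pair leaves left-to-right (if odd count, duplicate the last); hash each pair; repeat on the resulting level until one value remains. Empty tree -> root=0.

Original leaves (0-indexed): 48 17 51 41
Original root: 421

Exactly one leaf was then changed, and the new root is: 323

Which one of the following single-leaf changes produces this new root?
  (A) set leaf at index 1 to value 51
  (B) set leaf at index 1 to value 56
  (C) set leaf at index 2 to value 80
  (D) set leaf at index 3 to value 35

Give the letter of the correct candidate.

Original leaves: [48, 17, 51, 41]
Target new root: 323
Try each candidate change and compute the resulting root:
Candidate A: set leaf[1] = 51 -> leaves = [48, 51, 51, 41]
  L0: [48, 51, 51, 41]
  L1: h(48,51)=(48*31+51)%997=542 h(51,41)=(51*31+41)%997=625 -> [542, 625]
  L2: h(542,625)=(542*31+625)%997=478 -> [478]
  root = 478 != target 323
Candidate B: set leaf[1] = 56 -> leaves = [48, 56, 51, 41]
  L0: [48, 56, 51, 41]
  L1: h(48,56)=(48*31+56)%997=547 h(51,41)=(51*31+41)%997=625 -> [547, 625]
  L2: h(547,625)=(547*31+625)%997=633 -> [633]
  root = 633 != target 323
Candidate C: set leaf[2] = 80 -> leaves = [48, 17, 80, 41]
  L0: [48, 17, 80, 41]
  L1: h(48,17)=(48*31+17)%997=508 h(80,41)=(80*31+41)%997=527 -> [508, 527]
  L2: h(508,527)=(508*31+527)%997=323 -> [323]
  root = 323 == target 323  ** MATCH **
Candidate D: set leaf[3] = 35 -> leaves = [48, 17, 51, 35]
  L0: [48, 17, 51, 35]
  L1: h(48,17)=(48*31+17)%997=508 h(51,35)=(51*31+35)%997=619 -> [508, 619]
  L2: h(508,619)=(508*31+619)%997=415 -> [415]
  root = 415 != target 323
Candidate C produces the target root.

Answer: C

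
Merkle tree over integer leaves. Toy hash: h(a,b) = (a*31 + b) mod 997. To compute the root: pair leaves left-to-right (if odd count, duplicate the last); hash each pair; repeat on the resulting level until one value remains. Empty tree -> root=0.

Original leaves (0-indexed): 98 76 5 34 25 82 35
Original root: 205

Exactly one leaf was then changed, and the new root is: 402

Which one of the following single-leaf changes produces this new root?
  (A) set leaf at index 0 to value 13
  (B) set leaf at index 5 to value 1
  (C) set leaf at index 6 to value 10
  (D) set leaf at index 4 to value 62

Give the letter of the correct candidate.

Original leaves: [98, 76, 5, 34, 25, 82, 35]
Target new root: 402
Try each candidate change and compute the resulting root:
Candidate A: set leaf[0] = 13 -> leaves = [13, 76, 5, 34, 25, 82, 35]
  L0: [13, 76, 5, 34, 25, 82, 35]
  L1: h(13,76)=(13*31+76)%997=479 h(5,34)=(5*31+34)%997=189 h(25,82)=(25*31+82)%997=857 h(35,35)=(35*31+35)%997=123 -> [479, 189, 857, 123]
  L2: h(479,189)=(479*31+189)%997=83 h(857,123)=(857*31+123)%997=768 -> [83, 768]
  L3: h(83,768)=(83*31+768)%997=350 -> [350]
  root = 350 != target 402
Candidate B: set leaf[5] = 1 -> leaves = [98, 76, 5, 34, 25, 1, 35]
  L0: [98, 76, 5, 34, 25, 1, 35]
  L1: h(98,76)=(98*31+76)%997=123 h(5,34)=(5*31+34)%997=189 h(25,1)=(25*31+1)%997=776 h(35,35)=(35*31+35)%997=123 -> [123, 189, 776, 123]
  L2: h(123,189)=(123*31+189)%997=14 h(776,123)=(776*31+123)%997=251 -> [14, 251]
  L3: h(14,251)=(14*31+251)%997=685 -> [685]
  root = 685 != target 402
Candidate C: set leaf[6] = 10 -> leaves = [98, 76, 5, 34, 25, 82, 10]
  L0: [98, 76, 5, 34, 25, 82, 10]
  L1: h(98,76)=(98*31+76)%997=123 h(5,34)=(5*31+34)%997=189 h(25,82)=(25*31+82)%997=857 h(10,10)=(10*31+10)%997=320 -> [123, 189, 857, 320]
  L2: h(123,189)=(123*31+189)%997=14 h(857,320)=(857*31+320)%997=965 -> [14, 965]
  L3: h(14,965)=(14*31+965)%997=402 -> [402]
  root = 402 == target 402  ** MATCH **
Candidate D: set leaf[4] = 62 -> leaves = [98, 76, 5, 34, 62, 82, 35]
  L0: [98, 76, 5, 34, 62, 82, 35]
  L1: h(98,76)=(98*31+76)%997=123 h(5,34)=(5*31+34)%997=189 h(62,82)=(62*31+82)%997=10 h(35,35)=(35*31+35)%997=123 -> [123, 189, 10, 123]
  L2: h(123,189)=(123*31+189)%997=14 h(10,123)=(10*31+123)%997=433 -> [14, 433]
  L3: h(14,433)=(14*31+433)%997=867 -> [867]
  root = 867 != target 402
Candidate C produces the target root.

Answer: C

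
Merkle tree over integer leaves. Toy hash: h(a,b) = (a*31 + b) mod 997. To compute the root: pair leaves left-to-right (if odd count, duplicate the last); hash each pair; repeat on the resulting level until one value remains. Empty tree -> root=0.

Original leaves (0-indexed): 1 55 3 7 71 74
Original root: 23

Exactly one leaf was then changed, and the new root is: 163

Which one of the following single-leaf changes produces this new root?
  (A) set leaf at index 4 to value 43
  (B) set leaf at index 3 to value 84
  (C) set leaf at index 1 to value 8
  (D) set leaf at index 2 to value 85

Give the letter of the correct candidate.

Original leaves: [1, 55, 3, 7, 71, 74]
Target new root: 163
Try each candidate change and compute the resulting root:
Candidate A: set leaf[4] = 43 -> leaves = [1, 55, 3, 7, 43, 74]
  L0: [1, 55, 3, 7, 43, 74]
  L1: h(1,55)=(1*31+55)%997=86 h(3,7)=(3*31+7)%997=100 h(43,74)=(43*31+74)%997=410 -> [86, 100, 410]
  L2: h(86,100)=(86*31+100)%997=772 h(410,410)=(410*31+410)%997=159 -> [772, 159]
  L3: h(772,159)=(772*31+159)%997=163 -> [163]
  root = 163 == target 163  ** MATCH **
Candidate B: set leaf[3] = 84 -> leaves = [1, 55, 3, 84, 71, 74]
  L0: [1, 55, 3, 84, 71, 74]
  L1: h(1,55)=(1*31+55)%997=86 h(3,84)=(3*31+84)%997=177 h(71,74)=(71*31+74)%997=281 -> [86, 177, 281]
  L2: h(86,177)=(86*31+177)%997=849 h(281,281)=(281*31+281)%997=19 -> [849, 19]
  L3: h(849,19)=(849*31+19)%997=416 -> [416]
  root = 416 != target 163
Candidate C: set leaf[1] = 8 -> leaves = [1, 8, 3, 7, 71, 74]
  L0: [1, 8, 3, 7, 71, 74]
  L1: h(1,8)=(1*31+8)%997=39 h(3,7)=(3*31+7)%997=100 h(71,74)=(71*31+74)%997=281 -> [39, 100, 281]
  L2: h(39,100)=(39*31+100)%997=312 h(281,281)=(281*31+281)%997=19 -> [312, 19]
  L3: h(312,19)=(312*31+19)%997=718 -> [718]
  root = 718 != target 163
Candidate D: set leaf[2] = 85 -> leaves = [1, 55, 85, 7, 71, 74]
  L0: [1, 55, 85, 7, 71, 74]
  L1: h(1,55)=(1*31+55)%997=86 h(85,7)=(85*31+7)%997=648 h(71,74)=(71*31+74)%997=281 -> [86, 648, 281]
  L2: h(86,648)=(86*31+648)%997=323 h(281,281)=(281*31+281)%997=19 -> [323, 19]
  L3: h(323,19)=(323*31+19)%997=62 -> [62]
  root = 62 != target 163
Candidate A produces the target root.

Answer: A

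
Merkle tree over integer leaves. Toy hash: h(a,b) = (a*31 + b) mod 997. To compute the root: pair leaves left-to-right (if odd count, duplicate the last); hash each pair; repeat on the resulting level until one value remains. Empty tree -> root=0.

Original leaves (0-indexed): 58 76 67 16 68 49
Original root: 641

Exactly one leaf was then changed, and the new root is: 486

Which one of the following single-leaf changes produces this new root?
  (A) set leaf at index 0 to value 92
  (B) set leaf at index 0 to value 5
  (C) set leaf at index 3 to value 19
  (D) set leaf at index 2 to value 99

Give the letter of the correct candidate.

Original leaves: [58, 76, 67, 16, 68, 49]
Target new root: 486
Try each candidate change and compute the resulting root:
Candidate A: set leaf[0] = 92 -> leaves = [92, 76, 67, 16, 68, 49]
  L0: [92, 76, 67, 16, 68, 49]
  L1: h(92,76)=(92*31+76)%997=934 h(67,16)=(67*31+16)%997=99 h(68,49)=(68*31+49)%997=163 -> [934, 99, 163]
  L2: h(934,99)=(934*31+99)%997=140 h(163,163)=(163*31+163)%997=231 -> [140, 231]
  L3: h(140,231)=(140*31+231)%997=583 -> [583]
  root = 583 != target 486
Candidate B: set leaf[0] = 5 -> leaves = [5, 76, 67, 16, 68, 49]
  L0: [5, 76, 67, 16, 68, 49]
  L1: h(5,76)=(5*31+76)%997=231 h(67,16)=(67*31+16)%997=99 h(68,49)=(68*31+49)%997=163 -> [231, 99, 163]
  L2: h(231,99)=(231*31+99)%997=281 h(163,163)=(163*31+163)%997=231 -> [281, 231]
  L3: h(281,231)=(281*31+231)%997=966 -> [966]
  root = 966 != target 486
Candidate C: set leaf[3] = 19 -> leaves = [58, 76, 67, 19, 68, 49]
  L0: [58, 76, 67, 19, 68, 49]
  L1: h(58,76)=(58*31+76)%997=877 h(67,19)=(67*31+19)%997=102 h(68,49)=(68*31+49)%997=163 -> [877, 102, 163]
  L2: h(877,102)=(877*31+102)%997=370 h(163,163)=(163*31+163)%997=231 -> [370, 231]
  L3: h(370,231)=(370*31+231)%997=734 -> [734]
  root = 734 != target 486
Candidate D: set leaf[2] = 99 -> leaves = [58, 76, 99, 16, 68, 49]
  L0: [58, 76, 99, 16, 68, 49]
  L1: h(58,76)=(58*31+76)%997=877 h(99,16)=(99*31+16)%997=94 h(68,49)=(68*31+49)%997=163 -> [877, 94, 163]
  L2: h(877,94)=(877*31+94)%997=362 h(163,163)=(163*31+163)%997=231 -> [362, 231]
  L3: h(362,231)=(362*31+231)%997=486 -> [486]
  root = 486 == target 486  ** MATCH **
Candidate D produces the target root.

Answer: D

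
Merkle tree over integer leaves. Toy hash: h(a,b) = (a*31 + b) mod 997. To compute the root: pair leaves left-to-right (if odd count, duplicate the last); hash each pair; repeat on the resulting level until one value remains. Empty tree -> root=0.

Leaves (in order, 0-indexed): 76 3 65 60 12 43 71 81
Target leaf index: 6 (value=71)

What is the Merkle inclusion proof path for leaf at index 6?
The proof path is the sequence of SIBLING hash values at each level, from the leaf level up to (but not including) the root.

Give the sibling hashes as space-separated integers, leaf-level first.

Answer: 81 415 429

Derivation:
L0 (leaves): [76, 3, 65, 60, 12, 43, 71, 81], target index=6
L1: h(76,3)=(76*31+3)%997=365 [pair 0] h(65,60)=(65*31+60)%997=81 [pair 1] h(12,43)=(12*31+43)%997=415 [pair 2] h(71,81)=(71*31+81)%997=288 [pair 3] -> [365, 81, 415, 288]
  Sibling for proof at L0: 81
L2: h(365,81)=(365*31+81)%997=429 [pair 0] h(415,288)=(415*31+288)%997=192 [pair 1] -> [429, 192]
  Sibling for proof at L1: 415
L3: h(429,192)=(429*31+192)%997=530 [pair 0] -> [530]
  Sibling for proof at L2: 429
Root: 530
Proof path (sibling hashes from leaf to root): [81, 415, 429]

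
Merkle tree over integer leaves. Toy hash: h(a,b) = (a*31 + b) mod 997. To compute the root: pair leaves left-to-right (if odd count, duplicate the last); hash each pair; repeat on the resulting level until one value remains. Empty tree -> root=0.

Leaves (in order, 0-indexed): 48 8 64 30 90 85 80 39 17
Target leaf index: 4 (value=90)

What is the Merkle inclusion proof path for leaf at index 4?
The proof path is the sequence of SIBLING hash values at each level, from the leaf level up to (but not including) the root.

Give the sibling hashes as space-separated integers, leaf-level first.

L0 (leaves): [48, 8, 64, 30, 90, 85, 80, 39, 17], target index=4
L1: h(48,8)=(48*31+8)%997=499 [pair 0] h(64,30)=(64*31+30)%997=20 [pair 1] h(90,85)=(90*31+85)%997=881 [pair 2] h(80,39)=(80*31+39)%997=525 [pair 3] h(17,17)=(17*31+17)%997=544 [pair 4] -> [499, 20, 881, 525, 544]
  Sibling for proof at L0: 85
L2: h(499,20)=(499*31+20)%997=534 [pair 0] h(881,525)=(881*31+525)%997=917 [pair 1] h(544,544)=(544*31+544)%997=459 [pair 2] -> [534, 917, 459]
  Sibling for proof at L1: 525
L3: h(534,917)=(534*31+917)%997=522 [pair 0] h(459,459)=(459*31+459)%997=730 [pair 1] -> [522, 730]
  Sibling for proof at L2: 534
L4: h(522,730)=(522*31+730)%997=960 [pair 0] -> [960]
  Sibling for proof at L3: 730
Root: 960
Proof path (sibling hashes from leaf to root): [85, 525, 534, 730]

Answer: 85 525 534 730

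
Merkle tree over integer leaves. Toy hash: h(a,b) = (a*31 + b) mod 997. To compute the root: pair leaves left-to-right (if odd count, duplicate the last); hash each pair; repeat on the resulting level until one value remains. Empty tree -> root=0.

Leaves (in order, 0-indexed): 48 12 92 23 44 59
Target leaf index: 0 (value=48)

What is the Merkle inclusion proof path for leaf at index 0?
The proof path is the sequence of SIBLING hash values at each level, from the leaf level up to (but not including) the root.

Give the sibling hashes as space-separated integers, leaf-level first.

Answer: 12 881 671

Derivation:
L0 (leaves): [48, 12, 92, 23, 44, 59], target index=0
L1: h(48,12)=(48*31+12)%997=503 [pair 0] h(92,23)=(92*31+23)%997=881 [pair 1] h(44,59)=(44*31+59)%997=426 [pair 2] -> [503, 881, 426]
  Sibling for proof at L0: 12
L2: h(503,881)=(503*31+881)%997=522 [pair 0] h(426,426)=(426*31+426)%997=671 [pair 1] -> [522, 671]
  Sibling for proof at L1: 881
L3: h(522,671)=(522*31+671)%997=901 [pair 0] -> [901]
  Sibling for proof at L2: 671
Root: 901
Proof path (sibling hashes from leaf to root): [12, 881, 671]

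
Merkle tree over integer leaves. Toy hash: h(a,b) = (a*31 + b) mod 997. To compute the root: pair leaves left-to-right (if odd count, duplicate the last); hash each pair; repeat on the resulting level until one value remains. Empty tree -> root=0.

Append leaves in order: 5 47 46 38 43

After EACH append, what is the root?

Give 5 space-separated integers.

After append 5 (leaves=[5]):
  L0: [5]
  root=5
After append 47 (leaves=[5, 47]):
  L0: [5, 47]
  L1: h(5,47)=(5*31+47)%997=202 -> [202]
  root=202
After append 46 (leaves=[5, 47, 46]):
  L0: [5, 47, 46]
  L1: h(5,47)=(5*31+47)%997=202 h(46,46)=(46*31+46)%997=475 -> [202, 475]
  L2: h(202,475)=(202*31+475)%997=755 -> [755]
  root=755
After append 38 (leaves=[5, 47, 46, 38]):
  L0: [5, 47, 46, 38]
  L1: h(5,47)=(5*31+47)%997=202 h(46,38)=(46*31+38)%997=467 -> [202, 467]
  L2: h(202,467)=(202*31+467)%997=747 -> [747]
  root=747
After append 43 (leaves=[5, 47, 46, 38, 43]):
  L0: [5, 47, 46, 38, 43]
  L1: h(5,47)=(5*31+47)%997=202 h(46,38)=(46*31+38)%997=467 h(43,43)=(43*31+43)%997=379 -> [202, 467, 379]
  L2: h(202,467)=(202*31+467)%997=747 h(379,379)=(379*31+379)%997=164 -> [747, 164]
  L3: h(747,164)=(747*31+164)%997=390 -> [390]
  root=390

Answer: 5 202 755 747 390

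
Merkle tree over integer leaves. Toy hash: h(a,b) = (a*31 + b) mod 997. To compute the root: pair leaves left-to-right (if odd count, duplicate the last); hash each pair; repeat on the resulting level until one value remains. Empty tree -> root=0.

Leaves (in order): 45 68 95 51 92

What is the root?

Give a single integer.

L0: [45, 68, 95, 51, 92]
L1: h(45,68)=(45*31+68)%997=466 h(95,51)=(95*31+51)%997=5 h(92,92)=(92*31+92)%997=950 -> [466, 5, 950]
L2: h(466,5)=(466*31+5)%997=493 h(950,950)=(950*31+950)%997=490 -> [493, 490]
L3: h(493,490)=(493*31+490)%997=818 -> [818]

Answer: 818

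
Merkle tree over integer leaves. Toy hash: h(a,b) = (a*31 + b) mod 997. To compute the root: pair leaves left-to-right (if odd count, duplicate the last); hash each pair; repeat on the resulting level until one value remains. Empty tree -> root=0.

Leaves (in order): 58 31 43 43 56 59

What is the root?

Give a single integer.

L0: [58, 31, 43, 43, 56, 59]
L1: h(58,31)=(58*31+31)%997=832 h(43,43)=(43*31+43)%997=379 h(56,59)=(56*31+59)%997=798 -> [832, 379, 798]
L2: h(832,379)=(832*31+379)%997=249 h(798,798)=(798*31+798)%997=611 -> [249, 611]
L3: h(249,611)=(249*31+611)%997=354 -> [354]

Answer: 354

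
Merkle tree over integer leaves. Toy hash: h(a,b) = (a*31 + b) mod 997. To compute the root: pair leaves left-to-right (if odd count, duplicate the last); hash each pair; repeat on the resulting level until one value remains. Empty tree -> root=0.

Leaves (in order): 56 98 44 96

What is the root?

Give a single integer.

Answer: 488

Derivation:
L0: [56, 98, 44, 96]
L1: h(56,98)=(56*31+98)%997=837 h(44,96)=(44*31+96)%997=463 -> [837, 463]
L2: h(837,463)=(837*31+463)%997=488 -> [488]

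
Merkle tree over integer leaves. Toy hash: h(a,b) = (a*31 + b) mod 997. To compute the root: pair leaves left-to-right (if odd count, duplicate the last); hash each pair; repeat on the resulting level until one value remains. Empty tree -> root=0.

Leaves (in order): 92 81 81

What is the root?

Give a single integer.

L0: [92, 81, 81]
L1: h(92,81)=(92*31+81)%997=939 h(81,81)=(81*31+81)%997=598 -> [939, 598]
L2: h(939,598)=(939*31+598)%997=794 -> [794]

Answer: 794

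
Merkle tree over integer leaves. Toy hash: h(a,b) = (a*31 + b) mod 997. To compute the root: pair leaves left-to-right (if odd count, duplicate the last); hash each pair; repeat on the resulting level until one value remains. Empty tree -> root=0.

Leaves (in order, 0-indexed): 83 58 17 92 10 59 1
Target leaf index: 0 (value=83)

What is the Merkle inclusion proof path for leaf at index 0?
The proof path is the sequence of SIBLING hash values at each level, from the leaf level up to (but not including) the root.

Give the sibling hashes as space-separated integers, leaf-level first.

Answer: 58 619 504

Derivation:
L0 (leaves): [83, 58, 17, 92, 10, 59, 1], target index=0
L1: h(83,58)=(83*31+58)%997=637 [pair 0] h(17,92)=(17*31+92)%997=619 [pair 1] h(10,59)=(10*31+59)%997=369 [pair 2] h(1,1)=(1*31+1)%997=32 [pair 3] -> [637, 619, 369, 32]
  Sibling for proof at L0: 58
L2: h(637,619)=(637*31+619)%997=426 [pair 0] h(369,32)=(369*31+32)%997=504 [pair 1] -> [426, 504]
  Sibling for proof at L1: 619
L3: h(426,504)=(426*31+504)%997=749 [pair 0] -> [749]
  Sibling for proof at L2: 504
Root: 749
Proof path (sibling hashes from leaf to root): [58, 619, 504]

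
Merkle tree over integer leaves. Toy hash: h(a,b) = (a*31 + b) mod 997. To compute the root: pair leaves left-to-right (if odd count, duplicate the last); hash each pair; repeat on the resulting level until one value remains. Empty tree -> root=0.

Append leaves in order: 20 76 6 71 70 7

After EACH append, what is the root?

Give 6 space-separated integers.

After append 20 (leaves=[20]):
  L0: [20]
  root=20
After append 76 (leaves=[20, 76]):
  L0: [20, 76]
  L1: h(20,76)=(20*31+76)%997=696 -> [696]
  root=696
After append 6 (leaves=[20, 76, 6]):
  L0: [20, 76, 6]
  L1: h(20,76)=(20*31+76)%997=696 h(6,6)=(6*31+6)%997=192 -> [696, 192]
  L2: h(696,192)=(696*31+192)%997=831 -> [831]
  root=831
After append 71 (leaves=[20, 76, 6, 71]):
  L0: [20, 76, 6, 71]
  L1: h(20,76)=(20*31+76)%997=696 h(6,71)=(6*31+71)%997=257 -> [696, 257]
  L2: h(696,257)=(696*31+257)%997=896 -> [896]
  root=896
After append 70 (leaves=[20, 76, 6, 71, 70]):
  L0: [20, 76, 6, 71, 70]
  L1: h(20,76)=(20*31+76)%997=696 h(6,71)=(6*31+71)%997=257 h(70,70)=(70*31+70)%997=246 -> [696, 257, 246]
  L2: h(696,257)=(696*31+257)%997=896 h(246,246)=(246*31+246)%997=893 -> [896, 893]
  L3: h(896,893)=(896*31+893)%997=753 -> [753]
  root=753
After append 7 (leaves=[20, 76, 6, 71, 70, 7]):
  L0: [20, 76, 6, 71, 70, 7]
  L1: h(20,76)=(20*31+76)%997=696 h(6,71)=(6*31+71)%997=257 h(70,7)=(70*31+7)%997=183 -> [696, 257, 183]
  L2: h(696,257)=(696*31+257)%997=896 h(183,183)=(183*31+183)%997=871 -> [896, 871]
  L3: h(896,871)=(896*31+871)%997=731 -> [731]
  root=731

Answer: 20 696 831 896 753 731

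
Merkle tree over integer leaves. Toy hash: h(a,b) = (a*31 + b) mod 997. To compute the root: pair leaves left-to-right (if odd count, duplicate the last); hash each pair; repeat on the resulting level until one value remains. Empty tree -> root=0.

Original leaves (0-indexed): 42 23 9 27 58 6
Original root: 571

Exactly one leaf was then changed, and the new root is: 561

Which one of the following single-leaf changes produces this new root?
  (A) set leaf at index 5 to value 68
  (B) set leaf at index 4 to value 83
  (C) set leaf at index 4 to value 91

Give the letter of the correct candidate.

Original leaves: [42, 23, 9, 27, 58, 6]
Target new root: 561
Try each candidate change and compute the resulting root:
Candidate A: set leaf[5] = 68 -> leaves = [42, 23, 9, 27, 58, 68]
  L0: [42, 23, 9, 27, 58, 68]
  L1: h(42,23)=(42*31+23)%997=328 h(9,27)=(9*31+27)%997=306 h(58,68)=(58*31+68)%997=869 -> [328, 306, 869]
  L2: h(328,306)=(328*31+306)%997=504 h(869,869)=(869*31+869)%997=889 -> [504, 889]
  L3: h(504,889)=(504*31+889)%997=561 -> [561]
  root = 561 == target 561  ** MATCH **
Candidate B: set leaf[4] = 83 -> leaves = [42, 23, 9, 27, 83, 6]
  L0: [42, 23, 9, 27, 83, 6]
  L1: h(42,23)=(42*31+23)%997=328 h(9,27)=(9*31+27)%997=306 h(83,6)=(83*31+6)%997=585 -> [328, 306, 585]
  L2: h(328,306)=(328*31+306)%997=504 h(585,585)=(585*31+585)%997=774 -> [504, 774]
  L3: h(504,774)=(504*31+774)%997=446 -> [446]
  root = 446 != target 561
Candidate C: set leaf[4] = 91 -> leaves = [42, 23, 9, 27, 91, 6]
  L0: [42, 23, 9, 27, 91, 6]
  L1: h(42,23)=(42*31+23)%997=328 h(9,27)=(9*31+27)%997=306 h(91,6)=(91*31+6)%997=833 -> [328, 306, 833]
  L2: h(328,306)=(328*31+306)%997=504 h(833,833)=(833*31+833)%997=734 -> [504, 734]
  L3: h(504,734)=(504*31+734)%997=406 -> [406]
  root = 406 != target 561
Candidate A produces the target root.

Answer: A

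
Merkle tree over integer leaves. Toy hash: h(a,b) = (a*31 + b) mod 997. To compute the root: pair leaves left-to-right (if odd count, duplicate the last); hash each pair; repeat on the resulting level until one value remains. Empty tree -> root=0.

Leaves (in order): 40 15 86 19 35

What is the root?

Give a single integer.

Answer: 117

Derivation:
L0: [40, 15, 86, 19, 35]
L1: h(40,15)=(40*31+15)%997=258 h(86,19)=(86*31+19)%997=691 h(35,35)=(35*31+35)%997=123 -> [258, 691, 123]
L2: h(258,691)=(258*31+691)%997=713 h(123,123)=(123*31+123)%997=945 -> [713, 945]
L3: h(713,945)=(713*31+945)%997=117 -> [117]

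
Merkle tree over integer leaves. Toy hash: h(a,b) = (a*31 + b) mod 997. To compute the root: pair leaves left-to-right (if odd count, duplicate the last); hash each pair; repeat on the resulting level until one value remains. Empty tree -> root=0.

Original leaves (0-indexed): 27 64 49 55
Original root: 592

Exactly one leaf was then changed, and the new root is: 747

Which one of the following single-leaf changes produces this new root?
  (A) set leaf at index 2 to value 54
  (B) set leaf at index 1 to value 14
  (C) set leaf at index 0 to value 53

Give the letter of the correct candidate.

Answer: A

Derivation:
Original leaves: [27, 64, 49, 55]
Target new root: 747
Try each candidate change and compute the resulting root:
Candidate A: set leaf[2] = 54 -> leaves = [27, 64, 54, 55]
  L0: [27, 64, 54, 55]
  L1: h(27,64)=(27*31+64)%997=901 h(54,55)=(54*31+55)%997=732 -> [901, 732]
  L2: h(901,732)=(901*31+732)%997=747 -> [747]
  root = 747 == target 747  ** MATCH **
Candidate B: set leaf[1] = 14 -> leaves = [27, 14, 49, 55]
  L0: [27, 14, 49, 55]
  L1: h(27,14)=(27*31+14)%997=851 h(49,55)=(49*31+55)%997=577 -> [851, 577]
  L2: h(851,577)=(851*31+577)%997=39 -> [39]
  root = 39 != target 747
Candidate C: set leaf[0] = 53 -> leaves = [53, 64, 49, 55]
  L0: [53, 64, 49, 55]
  L1: h(53,64)=(53*31+64)%997=710 h(49,55)=(49*31+55)%997=577 -> [710, 577]
  L2: h(710,577)=(710*31+577)%997=653 -> [653]
  root = 653 != target 747
Candidate A produces the target root.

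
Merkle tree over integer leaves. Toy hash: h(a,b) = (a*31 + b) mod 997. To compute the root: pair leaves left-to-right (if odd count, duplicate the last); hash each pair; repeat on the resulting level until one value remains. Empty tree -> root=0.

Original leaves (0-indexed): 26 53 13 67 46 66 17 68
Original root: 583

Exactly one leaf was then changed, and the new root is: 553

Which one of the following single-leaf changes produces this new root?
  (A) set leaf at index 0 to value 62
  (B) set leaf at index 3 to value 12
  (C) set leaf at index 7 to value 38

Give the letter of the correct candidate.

Answer: C

Derivation:
Original leaves: [26, 53, 13, 67, 46, 66, 17, 68]
Target new root: 553
Try each candidate change and compute the resulting root:
Candidate A: set leaf[0] = 62 -> leaves = [62, 53, 13, 67, 46, 66, 17, 68]
  L0: [62, 53, 13, 67, 46, 66, 17, 68]
  L1: h(62,53)=(62*31+53)%997=978 h(13,67)=(13*31+67)%997=470 h(46,66)=(46*31+66)%997=495 h(17,68)=(17*31+68)%997=595 -> [978, 470, 495, 595]
  L2: h(978,470)=(978*31+470)%997=878 h(495,595)=(495*31+595)%997=985 -> [878, 985]
  L3: h(878,985)=(878*31+985)%997=287 -> [287]
  root = 287 != target 553
Candidate B: set leaf[3] = 12 -> leaves = [26, 53, 13, 12, 46, 66, 17, 68]
  L0: [26, 53, 13, 12, 46, 66, 17, 68]
  L1: h(26,53)=(26*31+53)%997=859 h(13,12)=(13*31+12)%997=415 h(46,66)=(46*31+66)%997=495 h(17,68)=(17*31+68)%997=595 -> [859, 415, 495, 595]
  L2: h(859,415)=(859*31+415)%997=125 h(495,595)=(495*31+595)%997=985 -> [125, 985]
  L3: h(125,985)=(125*31+985)%997=872 -> [872]
  root = 872 != target 553
Candidate C: set leaf[7] = 38 -> leaves = [26, 53, 13, 67, 46, 66, 17, 38]
  L0: [26, 53, 13, 67, 46, 66, 17, 38]
  L1: h(26,53)=(26*31+53)%997=859 h(13,67)=(13*31+67)%997=470 h(46,66)=(46*31+66)%997=495 h(17,38)=(17*31+38)%997=565 -> [859, 470, 495, 565]
  L2: h(859,470)=(859*31+470)%997=180 h(495,565)=(495*31+565)%997=955 -> [180, 955]
  L3: h(180,955)=(180*31+955)%997=553 -> [553]
  root = 553 == target 553  ** MATCH **
Candidate C produces the target root.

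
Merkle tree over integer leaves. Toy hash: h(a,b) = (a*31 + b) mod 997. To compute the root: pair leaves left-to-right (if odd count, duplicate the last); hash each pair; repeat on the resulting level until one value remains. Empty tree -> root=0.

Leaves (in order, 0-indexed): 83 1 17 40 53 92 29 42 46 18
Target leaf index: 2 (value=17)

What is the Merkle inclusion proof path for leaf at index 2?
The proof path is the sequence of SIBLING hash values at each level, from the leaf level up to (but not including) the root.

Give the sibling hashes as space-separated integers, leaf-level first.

Answer: 40 580 888 105

Derivation:
L0 (leaves): [83, 1, 17, 40, 53, 92, 29, 42, 46, 18], target index=2
L1: h(83,1)=(83*31+1)%997=580 [pair 0] h(17,40)=(17*31+40)%997=567 [pair 1] h(53,92)=(53*31+92)%997=738 [pair 2] h(29,42)=(29*31+42)%997=941 [pair 3] h(46,18)=(46*31+18)%997=447 [pair 4] -> [580, 567, 738, 941, 447]
  Sibling for proof at L0: 40
L2: h(580,567)=(580*31+567)%997=601 [pair 0] h(738,941)=(738*31+941)%997=888 [pair 1] h(447,447)=(447*31+447)%997=346 [pair 2] -> [601, 888, 346]
  Sibling for proof at L1: 580
L3: h(601,888)=(601*31+888)%997=576 [pair 0] h(346,346)=(346*31+346)%997=105 [pair 1] -> [576, 105]
  Sibling for proof at L2: 888
L4: h(576,105)=(576*31+105)%997=15 [pair 0] -> [15]
  Sibling for proof at L3: 105
Root: 15
Proof path (sibling hashes from leaf to root): [40, 580, 888, 105]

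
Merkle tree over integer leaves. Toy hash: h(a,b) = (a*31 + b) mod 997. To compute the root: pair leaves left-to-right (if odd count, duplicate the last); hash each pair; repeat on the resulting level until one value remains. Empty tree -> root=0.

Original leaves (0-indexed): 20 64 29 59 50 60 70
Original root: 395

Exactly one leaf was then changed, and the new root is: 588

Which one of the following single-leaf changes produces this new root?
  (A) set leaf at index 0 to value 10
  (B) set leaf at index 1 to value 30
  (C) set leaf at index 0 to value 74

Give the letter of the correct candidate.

Answer: A

Derivation:
Original leaves: [20, 64, 29, 59, 50, 60, 70]
Target new root: 588
Try each candidate change and compute the resulting root:
Candidate A: set leaf[0] = 10 -> leaves = [10, 64, 29, 59, 50, 60, 70]
  L0: [10, 64, 29, 59, 50, 60, 70]
  L1: h(10,64)=(10*31+64)%997=374 h(29,59)=(29*31+59)%997=958 h(50,60)=(50*31+60)%997=613 h(70,70)=(70*31+70)%997=246 -> [374, 958, 613, 246]
  L2: h(374,958)=(374*31+958)%997=588 h(613,246)=(613*31+246)%997=306 -> [588, 306]
  L3: h(588,306)=(588*31+306)%997=588 -> [588]
  root = 588 == target 588  ** MATCH **
Candidate B: set leaf[1] = 30 -> leaves = [20, 30, 29, 59, 50, 60, 70]
  L0: [20, 30, 29, 59, 50, 60, 70]
  L1: h(20,30)=(20*31+30)%997=650 h(29,59)=(29*31+59)%997=958 h(50,60)=(50*31+60)%997=613 h(70,70)=(70*31+70)%997=246 -> [650, 958, 613, 246]
  L2: h(650,958)=(650*31+958)%997=171 h(613,246)=(613*31+246)%997=306 -> [171, 306]
  L3: h(171,306)=(171*31+306)%997=622 -> [622]
  root = 622 != target 588
Candidate C: set leaf[0] = 74 -> leaves = [74, 64, 29, 59, 50, 60, 70]
  L0: [74, 64, 29, 59, 50, 60, 70]
  L1: h(74,64)=(74*31+64)%997=364 h(29,59)=(29*31+59)%997=958 h(50,60)=(50*31+60)%997=613 h(70,70)=(70*31+70)%997=246 -> [364, 958, 613, 246]
  L2: h(364,958)=(364*31+958)%997=278 h(613,246)=(613*31+246)%997=306 -> [278, 306]
  L3: h(278,306)=(278*31+306)%997=948 -> [948]
  root = 948 != target 588
Candidate A produces the target root.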